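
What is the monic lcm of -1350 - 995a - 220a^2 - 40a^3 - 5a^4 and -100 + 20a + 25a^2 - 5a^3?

Euclidean algorithm in ℚ[a]:
  -5a^4 - 40a^3 - 220a^2 - 995a - 1350 = (a + 13)(-5a^3 + 25a^2 + 20a - 100) + (-565a^2 - 1155a - 50)
  -5a^3 + 25a^2 + 20a - 100 = ((1/113)a - 796/12769)(-565a^2 - 1155a - 50) + (-(658350/12769)a - 1316700/12769)
  -565a^2 - 1155a - 50 = ((1442897/131670)a + 12769/26334)(-(658350/12769)a - 1316700/12769) + (0)
Last nonzero remainder: -(658350/12769)a - 1316700/12769. Dividing through by -658350/12769 gives the monic gcd a + 2.
Then lcm(f, g) = f·g / gcd(f, g); expanding and making the result monic gives the answer.

2700 + 100a - 683a^2 - 29a^3 - 2a^4 + a^5 + a^6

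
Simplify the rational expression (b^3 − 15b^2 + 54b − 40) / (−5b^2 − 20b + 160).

(−b^2 + 11b − 10)/(5b + 40)

Apply the Euclidean algorithm:
  b^3 − 15b^2 + 54b − 40 = (−(1/5)b + 19/5)(−5b^2 − 20b + 160) + (162b − 648)
  −5b^2 − 20b + 160 = (−(5/162)b − 20/81)(162b − 648) + (0)
Last nonzero remainder: 162b − 648. Dividing through by 162 gives the monic gcd b − 4.
Cancel b − 4 from numerator and denominator to get the reduced form.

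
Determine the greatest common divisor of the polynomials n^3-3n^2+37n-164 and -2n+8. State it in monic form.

Repeated division with remainder:
  n^3-3n^2+37n-164 = (-(1/2)n^2-(1/2)n-41/2)(-2n+8) + (0)
Last nonzero remainder: -2n+8. Dividing through by -2 gives the monic gcd n-4.

n-4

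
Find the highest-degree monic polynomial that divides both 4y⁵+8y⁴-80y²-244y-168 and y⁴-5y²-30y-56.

Apply the Euclidean algorithm:
  4y⁵+8y⁴-80y²-244y-168 = (4y+8)(y⁴-5y²-30y-56) + (20y³+80y²+220y+280)
  y⁴-5y²-30y-56 = ((1/20)y-1/5)(20y³+80y²+220y+280) + (0)
Last nonzero remainder: 20y³+80y²+220y+280. Dividing through by 20 gives the monic gcd y³+4y²+11y+14.

y³+4y²+11y+14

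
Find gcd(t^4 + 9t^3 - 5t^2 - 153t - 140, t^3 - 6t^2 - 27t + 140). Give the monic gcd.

t^2 + t - 20

By polynomial division,
  t^4 + 9t^3 - 5t^2 - 153t - 140 = (t + 15)(t^3 - 6t^2 - 27t + 140) + (112t^2 + 112t - 2240)
  t^3 - 6t^2 - 27t + 140 = ((1/112)t - 1/16)(112t^2 + 112t - 2240) + (0)
Last nonzero remainder: 112t^2 + 112t - 2240. Dividing through by 112 gives the monic gcd t^2 + t - 20.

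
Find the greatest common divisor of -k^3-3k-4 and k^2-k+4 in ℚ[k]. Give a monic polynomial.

k^2-k+4

By polynomial division,
  -k^3-3k-4 = (-k-1)(k^2-k+4) + (0)
The last nonzero remainder k^2-k+4 is already monic.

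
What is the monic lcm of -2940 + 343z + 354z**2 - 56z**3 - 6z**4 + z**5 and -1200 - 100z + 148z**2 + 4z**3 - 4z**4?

Apply the Euclidean algorithm:
  z**5 - 6z**4 - 56z**3 + 354z**2 + 343z - 2940 = (-(1/4)z + 5/4)(-4z**4 + 4z**3 + 148z**2 - 100z - 1200) + (-24z**3 + 144z**2 + 168z - 1440)
  -4z**4 + 4z**3 + 148z**2 - 100z - 1200 = ((1/6)z + 5/6)(-24z**3 + 144z**2 + 168z - 1440) + (0)
Last nonzero remainder: -24z**3 + 144z**2 + 168z - 1440. Dividing through by -24 gives the monic gcd z**3 - 6z**2 - 7z + 60.
Then lcm(f, g) = f·g / gcd(f, g); expanding and making the result monic gives the answer.

-14700 - 1225z + 2113z**2 + 74z**3 - 86z**4 - z**5 + z**6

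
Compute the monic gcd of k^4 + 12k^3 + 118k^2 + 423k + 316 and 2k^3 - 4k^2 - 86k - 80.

k + 1

By polynomial division,
  k^4 + 12k^3 + 118k^2 + 423k + 316 = ((1/2)k + 7)(2k^3 - 4k^2 - 86k - 80) + (189k^2 + 1065k + 876)
  2k^3 - 4k^2 - 86k - 80 = ((2/189)k - 962/11907)(189k^2 + 1065k + 876) + (-(36616/3969)k - 36616/3969)
  189k^2 + 1065k + 876 = (-(750141/36616)k - 869211/9154)(-(36616/3969)k - 36616/3969) + (0)
Last nonzero remainder: -(36616/3969)k - 36616/3969. Dividing through by -36616/3969 gives the monic gcd k + 1.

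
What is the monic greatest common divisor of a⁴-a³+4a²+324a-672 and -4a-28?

a+7

By polynomial division,
  a⁴-a³+4a²+324a-672 = (-(1/4)a³+2a²-15a+24)(-4a-28) + (0)
Last nonzero remainder: -4a-28. Dividing through by -4 gives the monic gcd a+7.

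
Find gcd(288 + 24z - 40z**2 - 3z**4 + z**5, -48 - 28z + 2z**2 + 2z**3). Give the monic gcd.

By polynomial division,
  z**5 - 3z**4 - 40z**2 + 24z + 288 = ((1/2)z**2 - 2z + 9)(2z**3 + 2z**2 - 28z - 48) + (-90z**2 + 180z + 720)
  2z**3 + 2z**2 - 28z - 48 = (-(1/45)z - 1/15)(-90z**2 + 180z + 720) + (0)
Last nonzero remainder: -90z**2 + 180z + 720. Dividing through by -90 gives the monic gcd z**2 - 2z - 8.

-8 - 2z + z**2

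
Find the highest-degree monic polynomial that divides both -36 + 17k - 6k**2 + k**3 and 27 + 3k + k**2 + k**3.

9 - 2k + k**2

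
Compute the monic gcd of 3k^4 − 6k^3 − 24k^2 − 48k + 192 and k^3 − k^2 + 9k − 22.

k − 2

Repeated division with remainder:
  3k^4 − 6k^3 − 24k^2 − 48k + 192 = (3k − 3)(k^3 − k^2 + 9k − 22) + (−54k^2 + 45k + 126)
  k^3 − k^2 + 9k − 22 = (−(1/54)k + 1/324)(−54k^2 + 45k + 126) + ((403/36)k − 403/18)
  −54k^2 + 45k + 126 = (−(1944/403)k − 2268/403)((403/36)k − 403/18) + (0)
Last nonzero remainder: (403/36)k − 403/18. Dividing through by 403/36 gives the monic gcd k − 2.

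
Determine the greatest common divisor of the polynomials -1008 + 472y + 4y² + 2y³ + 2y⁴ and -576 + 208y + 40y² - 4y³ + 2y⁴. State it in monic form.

-72 + 44y - 6y² + y³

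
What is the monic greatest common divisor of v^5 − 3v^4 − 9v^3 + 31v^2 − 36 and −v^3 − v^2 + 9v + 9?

v^3 + v^2 − 9v − 9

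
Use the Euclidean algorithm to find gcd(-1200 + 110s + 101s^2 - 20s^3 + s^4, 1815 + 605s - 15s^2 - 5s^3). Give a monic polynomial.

3 + s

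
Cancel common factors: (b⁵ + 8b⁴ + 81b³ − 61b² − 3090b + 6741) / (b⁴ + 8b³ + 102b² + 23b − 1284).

(b² + 4b − 21)/(b + 4)

Euclidean algorithm in ℚ[b]:
  b⁵ + 8b⁴ + 81b³ − 61b² − 3090b + 6741 = (b)(b⁴ + 8b³ + 102b² + 23b − 1284) + (−21b³ − 84b² − 1806b + 6741)
  b⁴ + 8b³ + 102b² + 23b − 1284 = (−(1/21)b − 4/21)(−21b³ − 84b² − 1806b + 6741) + (0)
Last nonzero remainder: −21b³ − 84b² − 1806b + 6741. Dividing through by −21 gives the monic gcd b³ + 4b² + 86b − 321.
Cancel b³ + 4b² + 86b − 321 from numerator and denominator to get the reduced form.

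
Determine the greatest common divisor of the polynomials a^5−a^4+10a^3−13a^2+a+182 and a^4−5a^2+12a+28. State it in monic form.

a^3−2a^2−a+14

Euclidean algorithm in ℚ[a]:
  a^5−a^4+10a^3−13a^2+a+182 = (a−1)(a^4−5a^2+12a+28) + (15a^3−30a^2−15a+210)
  a^4−5a^2+12a+28 = ((1/15)a+2/15)(15a^3−30a^2−15a+210) + (0)
Last nonzero remainder: 15a^3−30a^2−15a+210. Dividing through by 15 gives the monic gcd a^3−2a^2−a+14.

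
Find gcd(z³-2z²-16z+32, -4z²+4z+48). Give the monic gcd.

Euclidean algorithm in ℚ[z]:
  z³-2z²-16z+32 = (-(1/4)z+1/4)(-4z²+4z+48) + (-5z+20)
  -4z²+4z+48 = ((4/5)z+12/5)(-5z+20) + (0)
Last nonzero remainder: -5z+20. Dividing through by -5 gives the monic gcd z-4.

z-4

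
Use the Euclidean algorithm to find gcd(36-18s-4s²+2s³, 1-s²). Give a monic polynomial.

By polynomial division,
  2s³-4s²-18s+36 = (-2s+4)(-s²+1) + (-16s+32)
  -s²+1 = ((1/16)s+1/8)(-16s+32) + (-3)
  -16s+32 = ((16/3)s-32/3)(-3) + (0)
The last nonzero remainder is the constant -3, so the polynomials are coprime and gcd = 1.

1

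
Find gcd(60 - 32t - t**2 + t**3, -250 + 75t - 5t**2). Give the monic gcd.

Repeated division with remainder:
  t**3 - t**2 - 32t + 60 = (-(1/5)t - 14/5)(-5t**2 + 75t - 250) + (128t - 640)
  -5t**2 + 75t - 250 = (-(5/128)t + 25/64)(128t - 640) + (0)
Last nonzero remainder: 128t - 640. Dividing through by 128 gives the monic gcd t - 5.

-5 + t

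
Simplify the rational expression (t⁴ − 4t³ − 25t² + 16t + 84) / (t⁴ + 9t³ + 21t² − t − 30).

(t² − 9t + 14)/(t² + 4t − 5)

Repeated division with remainder:
  t⁴ − 4t³ − 25t² + 16t + 84 = (t⁴ + 9t³ + 21t² − t − 30) + (−13t³ − 46t² + 17t + 114)
  t⁴ + 9t³ + 21t² − t − 30 = (−(1/13)t − 71/169)(−13t³ − 46t² + 17t + 114) + ((504/169)t² + (2520/169)t + 3024/169)
  −13t³ − 46t² + 17t + 114 = (−(2197/504)t + 3211/504)((504/169)t² + (2520/169)t + 3024/169) + (0)
Last nonzero remainder: (504/169)t² + (2520/169)t + 3024/169. Dividing through by 504/169 gives the monic gcd t² + 5t + 6.
Cancel t² + 5t + 6 from numerator and denominator to get the reduced form.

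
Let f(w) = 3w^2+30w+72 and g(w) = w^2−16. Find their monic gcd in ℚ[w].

Apply the Euclidean algorithm:
  3w^2+30w+72 = (3)(w^2−16) + (30w+120)
  w^2−16 = ((1/30)w−2/15)(30w+120) + (0)
Last nonzero remainder: 30w+120. Dividing through by 30 gives the monic gcd w+4.

w+4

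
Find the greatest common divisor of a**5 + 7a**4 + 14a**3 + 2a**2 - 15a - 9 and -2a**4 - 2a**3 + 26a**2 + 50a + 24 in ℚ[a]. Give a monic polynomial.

a**3 + 5a**2 + 7a + 3

Repeated division with remainder:
  a**5 + 7a**4 + 14a**3 + 2a**2 - 15a - 9 = (-(1/2)a - 3)(-2a**4 - 2a**3 + 26a**2 + 50a + 24) + (21a**3 + 105a**2 + 147a + 63)
  -2a**4 - 2a**3 + 26a**2 + 50a + 24 = (-(2/21)a + 8/21)(21a**3 + 105a**2 + 147a + 63) + (0)
Last nonzero remainder: 21a**3 + 105a**2 + 147a + 63. Dividing through by 21 gives the monic gcd a**3 + 5a**2 + 7a + 3.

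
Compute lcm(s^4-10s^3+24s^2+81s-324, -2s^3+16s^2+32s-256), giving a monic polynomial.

s^6-14s^5+32s^4+305s^3-1416s^2-1296s+10368

Repeated division with remainder:
  s^4-10s^3+24s^2+81s-324 = (-(1/2)s+1)(-2s^3+16s^2+32s-256) + (24s^2-79s-68)
  -2s^3+16s^2+32s-256 = (-(1/12)s+113/288)(24s^2-79s-68) + ((16511/288)s-16511/72)
  24s^2-79s-68 = ((6912/16511)s+4896/16511)((16511/288)s-16511/72) + (0)
Last nonzero remainder: (16511/288)s-16511/72. Dividing through by 16511/288 gives the monic gcd s-4.
Then lcm(f, g) = f·g / gcd(f, g); expanding and making the result monic gives the answer.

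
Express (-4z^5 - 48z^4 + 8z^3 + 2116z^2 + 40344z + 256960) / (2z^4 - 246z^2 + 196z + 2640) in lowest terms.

(-2z^3 - 22z^2 - 194z - 1168)/(z^2 - z - 12)

Repeated division with remainder:
  -4z^5 - 48z^4 + 8z^3 + 2116z^2 + 40344z + 256960 = (-2z - 24)(2z^4 - 246z^2 + 196z + 2640) + (-484z^3 - 3396z^2 + 50328z + 320320)
  2z^4 - 246z^2 + 196z + 2640 = (-(1/242)z + 849/29282)(-484z^3 - 3396z^2 + 50328z + 320320) + ((884760/14641)z^2 + (884760/14641)z - 8847600/1331)
  -484z^3 - 3396z^2 + 50328z + 320320 = (-(1771561/221190)z - 5329324/110595)((884760/14641)z^2 + (884760/14641)z - 8847600/1331) + (0)
Last nonzero remainder: (884760/14641)z^2 + (884760/14641)z - 8847600/1331. Dividing through by 884760/14641 gives the monic gcd z^2 + z - 110.
Cancel z^2 + z - 110 from numerator and denominator to get the reduced form.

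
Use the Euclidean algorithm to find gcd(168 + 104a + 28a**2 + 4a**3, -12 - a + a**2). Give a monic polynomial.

3 + a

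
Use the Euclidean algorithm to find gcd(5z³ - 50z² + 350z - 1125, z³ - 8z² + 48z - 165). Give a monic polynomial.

z - 5

Euclidean algorithm in ℚ[z]:
  5z³ - 50z² + 350z - 1125 = (5)(z³ - 8z² + 48z - 165) + (-10z² + 110z - 300)
  z³ - 8z² + 48z - 165 = (-(1/10)z - 3/10)(-10z² + 110z - 300) + (51z - 255)
  -10z² + 110z - 300 = (-(10/51)z + 20/17)(51z - 255) + (0)
Last nonzero remainder: 51z - 255. Dividing through by 51 gives the monic gcd z - 5.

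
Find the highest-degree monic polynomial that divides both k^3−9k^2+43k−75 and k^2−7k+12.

Euclidean algorithm in ℚ[k]:
  k^3−9k^2+43k−75 = (k−2)(k^2−7k+12) + (17k−51)
  k^2−7k+12 = ((1/17)k−4/17)(17k−51) + (0)
Last nonzero remainder: 17k−51. Dividing through by 17 gives the monic gcd k−3.

k−3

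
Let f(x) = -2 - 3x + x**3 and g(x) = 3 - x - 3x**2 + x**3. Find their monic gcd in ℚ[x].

Repeated division with remainder:
  x**3 - 3x - 2 = (x**3 - 3x**2 - x + 3) + (3x**2 - 2x - 5)
  x**3 - 3x**2 - x + 3 = ((1/3)x - 7/9)(3x**2 - 2x - 5) + (-(8/9)x - 8/9)
  3x**2 - 2x - 5 = (-(27/8)x + 45/8)(-(8/9)x - 8/9) + (0)
Last nonzero remainder: -(8/9)x - 8/9. Dividing through by -8/9 gives the monic gcd x + 1.

1 + x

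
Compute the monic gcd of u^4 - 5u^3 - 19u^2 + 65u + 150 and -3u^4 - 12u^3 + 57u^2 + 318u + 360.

Apply the Euclidean algorithm:
  u^4 - 5u^3 - 19u^2 + 65u + 150 = (-1/3)(-3u^4 - 12u^3 + 57u^2 + 318u + 360) + (-9u^3 + 171u + 270)
  -3u^4 - 12u^3 + 57u^2 + 318u + 360 = ((1/3)u + 4/3)(-9u^3 + 171u + 270) + (0)
Last nonzero remainder: -9u^3 + 171u + 270. Dividing through by -9 gives the monic gcd u^3 - 19u - 30.

u^3 - 19u - 30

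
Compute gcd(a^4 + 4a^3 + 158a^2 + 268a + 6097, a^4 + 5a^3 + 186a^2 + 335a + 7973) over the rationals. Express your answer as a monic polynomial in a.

By polynomial division,
  a^4 + 4a^3 + 158a^2 + 268a + 6097 = (a^4 + 5a^3 + 186a^2 + 335a + 7973) + (-a^3 - 28a^2 - 67a - 1876)
  a^4 + 5a^3 + 186a^2 + 335a + 7973 = (-a + 23)(-a^3 - 28a^2 - 67a - 1876) + (763a^2 + 51121)
  -a^3 - 28a^2 - 67a - 1876 = (-(1/763)a - 4/109)(763a^2 + 51121) + (0)
Last nonzero remainder: 763a^2 + 51121. Dividing through by 763 gives the monic gcd a^2 + 67.

a^2 + 67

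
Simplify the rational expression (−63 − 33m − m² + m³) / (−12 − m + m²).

By polynomial division,
  m³ − m² − 33m − 63 = (m)(m² − m − 12) + (−21m − 63)
  m² − m − 12 = (−(1/21)m + 4/21)(−21m − 63) + (0)
Last nonzero remainder: −21m − 63. Dividing through by −21 gives the monic gcd m + 3.
Cancel m + 3 from numerator and denominator to get the reduced form.

(−21 − 4m + m²)/(−4 + m)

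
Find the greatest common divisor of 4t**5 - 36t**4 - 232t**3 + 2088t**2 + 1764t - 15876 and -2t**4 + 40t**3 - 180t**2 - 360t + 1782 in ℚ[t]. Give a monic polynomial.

Apply the Euclidean algorithm:
  4t**5 - 36t**4 - 232t**3 + 2088t**2 + 1764t - 15876 = (-2t - 22)(-2t**4 + 40t**3 - 180t**2 - 360t + 1782) + (288t**3 - 2592t**2 - 2592t + 23328)
  -2t**4 + 40t**3 - 180t**2 - 360t + 1782 = (-(1/144)t + 11/144)(288t**3 - 2592t**2 - 2592t + 23328) + (0)
Last nonzero remainder: 288t**3 - 2592t**2 - 2592t + 23328. Dividing through by 288 gives the monic gcd t**3 - 9t**2 - 9t + 81.

t**3 - 9t**2 - 9t + 81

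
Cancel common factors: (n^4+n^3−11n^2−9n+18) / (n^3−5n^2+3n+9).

(n^3+4n^2+n−6)/(n^2−2n−3)

Euclidean algorithm in ℚ[n]:
  n^4+n^3−11n^2−9n+18 = (n+6)(n^3−5n^2+3n+9) + (16n^2−36n−36)
  n^3−5n^2+3n+9 = ((1/16)n−11/64)(16n^2−36n−36) + (−(15/16)n+45/16)
  16n^2−36n−36 = (−(256/15)n−64/5)(−(15/16)n+45/16) + (0)
Last nonzero remainder: −(15/16)n+45/16. Dividing through by −15/16 gives the monic gcd n−3.
Cancel n−3 from numerator and denominator to get the reduced form.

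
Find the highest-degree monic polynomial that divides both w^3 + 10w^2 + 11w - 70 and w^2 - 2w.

Apply the Euclidean algorithm:
  w^3 + 10w^2 + 11w - 70 = (w + 12)(w^2 - 2w) + (35w - 70)
  w^2 - 2w = ((1/35)w)(35w - 70) + (0)
Last nonzero remainder: 35w - 70. Dividing through by 35 gives the monic gcd w - 2.

w - 2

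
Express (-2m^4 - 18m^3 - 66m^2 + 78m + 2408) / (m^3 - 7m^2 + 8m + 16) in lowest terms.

Apply the Euclidean algorithm:
  -2m^4 - 18m^3 - 66m^2 + 78m + 2408 = (-2m - 32)(m^3 - 7m^2 + 8m + 16) + (-274m^2 + 366m + 2920)
  m^3 - 7m^2 + 8m + 16 = (-(1/274)m + 388/18769)(-274m^2 + 366m + 2920) + ((208164/18769)m - 832656/18769)
  -274m^2 + 366m + 2920 = (-(2571353/104082)m - 6850685/104082)((208164/18769)m - 832656/18769) + (0)
Last nonzero remainder: (208164/18769)m - 832656/18769. Dividing through by 208164/18769 gives the monic gcd m - 4.
Cancel m - 4 from numerator and denominator to get the reduced form.

(-2m^3 - 26m^2 - 170m - 602)/(m^2 - 3m - 4)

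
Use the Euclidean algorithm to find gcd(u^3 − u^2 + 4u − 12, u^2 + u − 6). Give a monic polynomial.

u − 2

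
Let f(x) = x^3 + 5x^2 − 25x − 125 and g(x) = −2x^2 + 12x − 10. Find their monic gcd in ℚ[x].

Apply the Euclidean algorithm:
  x^3 + 5x^2 − 25x − 125 = (−(1/2)x − 11/2)(−2x^2 + 12x − 10) + (36x − 180)
  −2x^2 + 12x − 10 = (−(1/18)x + 1/18)(36x − 180) + (0)
Last nonzero remainder: 36x − 180. Dividing through by 36 gives the monic gcd x − 5.

x − 5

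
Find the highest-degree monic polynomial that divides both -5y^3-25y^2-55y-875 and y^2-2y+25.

y^2-2y+25

Repeated division with remainder:
  -5y^3-25y^2-55y-875 = (-5y-35)(y^2-2y+25) + (0)
The last nonzero remainder y^2-2y+25 is already monic.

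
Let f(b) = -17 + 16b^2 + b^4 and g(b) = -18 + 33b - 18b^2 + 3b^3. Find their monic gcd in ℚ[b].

By polynomial division,
  b^4 + 16b^2 - 17 = ((1/3)b + 2)(3b^3 - 18b^2 + 33b - 18) + (41b^2 - 60b + 19)
  3b^3 - 18b^2 + 33b - 18 = ((3/41)b - 558/1681)(41b^2 - 60b + 19) + ((19656/1681)b - 19656/1681)
  41b^2 - 60b + 19 = ((68921/19656)b - 31939/19656)((19656/1681)b - 19656/1681) + (0)
Last nonzero remainder: (19656/1681)b - 19656/1681. Dividing through by 19656/1681 gives the monic gcd b - 1.

-1 + b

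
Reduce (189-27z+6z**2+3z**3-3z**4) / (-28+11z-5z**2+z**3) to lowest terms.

(27-3z**2)/(-4+z)

Euclidean algorithm in ℚ[z]:
  -3z**4+3z**3+6z**2-27z+189 = (-3z-12)(z**3-5z**2+11z-28) + (-21z**2+21z-147)
  z**3-5z**2+11z-28 = (-(1/21)z+4/21)(-21z**2+21z-147) + (0)
Last nonzero remainder: -21z**2+21z-147. Dividing through by -21 gives the monic gcd z**2-z+7.
Cancel z**2-z+7 from numerator and denominator to get the reduced form.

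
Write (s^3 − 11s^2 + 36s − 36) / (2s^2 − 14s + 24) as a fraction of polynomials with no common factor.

Apply the Euclidean algorithm:
  s^3 − 11s^2 + 36s − 36 = ((1/2)s − 2)(2s^2 − 14s + 24) + (−4s + 12)
  2s^2 − 14s + 24 = (−(1/2)s + 2)(−4s + 12) + (0)
Last nonzero remainder: −4s + 12. Dividing through by −4 gives the monic gcd s − 3.
Cancel s − 3 from numerator and denominator to get the reduced form.

(s^2 − 8s + 12)/(2s − 8)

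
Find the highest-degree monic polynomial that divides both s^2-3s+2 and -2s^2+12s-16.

By polynomial division,
  s^2-3s+2 = (-1/2)(-2s^2+12s-16) + (3s-6)
  -2s^2+12s-16 = (-(2/3)s+8/3)(3s-6) + (0)
Last nonzero remainder: 3s-6. Dividing through by 3 gives the monic gcd s-2.

s-2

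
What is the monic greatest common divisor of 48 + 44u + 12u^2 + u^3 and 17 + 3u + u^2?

Apply the Euclidean algorithm:
  u^3 + 12u^2 + 44u + 48 = (u + 9)(u^2 + 3u + 17) + (-105)
  u^2 + 3u + 17 = (-(1/105)u^2 - (1/35)u - 17/105)(-105) + (0)
The last nonzero remainder is the constant -105, so the polynomials are coprime and gcd = 1.

1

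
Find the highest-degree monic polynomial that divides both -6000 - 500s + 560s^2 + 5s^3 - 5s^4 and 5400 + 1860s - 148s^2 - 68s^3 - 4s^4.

Euclidean algorithm in ℚ[s]:
  -5s^4 + 5s^3 + 560s^2 - 500s - 6000 = (5/4)(-4s^4 - 68s^3 - 148s^2 + 1860s + 5400) + (90s^3 + 745s^2 - 2825s - 12750)
  -4s^4 - 68s^3 - 148s^2 + 1860s + 5400 = (-(2/45)s - 157/405)(90s^3 + 745s^2 - 2825s - 12750) + ((1235/81)s^2 + (16055/81)s + 12350/27)
  90s^3 + 745s^2 - 2825s - 12750 = ((1458/247)s - 6885/247)((1235/81)s^2 + (16055/81)s + 12350/27) + (0)
Last nonzero remainder: (1235/81)s^2 + (16055/81)s + 12350/27. Dividing through by 1235/81 gives the monic gcd s^2 + 13s + 30.

30 + 13s + s^2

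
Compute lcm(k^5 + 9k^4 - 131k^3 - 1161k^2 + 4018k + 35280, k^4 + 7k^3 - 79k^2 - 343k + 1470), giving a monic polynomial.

By polynomial division,
  k^5 + 9k^4 - 131k^3 - 1161k^2 + 4018k + 35280 = (k + 2)(k^4 + 7k^3 - 79k^2 - 343k + 1470) + (-66k^3 - 660k^2 + 3234k + 32340)
  k^4 + 7k^3 - 79k^2 - 343k + 1470 = (-(1/66)k + 1/22)(-66k^3 - 660k^2 + 3234k + 32340) + (0)
Last nonzero remainder: -66k^3 - 660k^2 + 3234k + 32340. Dividing through by -66 gives the monic gcd k^3 + 10k^2 - 49k - 490.
Then lcm(f, g) = f·g / gcd(f, g); expanding and making the result monic gives the answer.

k^6 + 6k^5 - 158k^4 - 768k^3 + 7501k^2 + 23226k - 105840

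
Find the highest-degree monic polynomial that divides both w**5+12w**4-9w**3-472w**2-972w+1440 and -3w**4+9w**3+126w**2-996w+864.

Euclidean algorithm in ℚ[w]:
  w**5+12w**4-9w**3-472w**2-972w+1440 = (-(1/3)w-5)(-3w**4+9w**3+126w**2-996w+864) + (78w**3-174w**2-5664w+5760)
  -3w**4+9w**3+126w**2-996w+864 = (-(1/26)w+5/169)(78w**3-174w**2-5664w+5760) + (-(14652/169)w**2-(102564/169)w+117216/169)
  78w**3-174w**2-5664w+5760 = (-(2197/2442)w+3380/407)(-(14652/169)w**2-(102564/169)w+117216/169) + (0)
Last nonzero remainder: -(14652/169)w**2-(102564/169)w+117216/169. Dividing through by -14652/169 gives the monic gcd w**2+7w-8.

w**2+7w-8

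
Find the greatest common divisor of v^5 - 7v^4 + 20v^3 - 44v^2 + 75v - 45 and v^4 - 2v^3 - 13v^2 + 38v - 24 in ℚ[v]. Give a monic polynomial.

By polynomial division,
  v^5 - 7v^4 + 20v^3 - 44v^2 + 75v - 45 = (v - 5)(v^4 - 2v^3 - 13v^2 + 38v - 24) + (23v^3 - 147v^2 + 289v - 165)
  v^4 - 2v^3 - 13v^2 + 38v - 24 = ((1/23)v + 101/529)(23v^3 - 147v^2 + 289v - 165) + ((1323/529)v^2 - (5292/529)v + 3969/529)
  23v^3 - 147v^2 + 289v - 165 = ((12167/1323)v - 29095/1323)((1323/529)v^2 - (5292/529)v + 3969/529) + (0)
Last nonzero remainder: (1323/529)v^2 - (5292/529)v + 3969/529. Dividing through by 1323/529 gives the monic gcd v^2 - 4v + 3.

v^2 - 4v + 3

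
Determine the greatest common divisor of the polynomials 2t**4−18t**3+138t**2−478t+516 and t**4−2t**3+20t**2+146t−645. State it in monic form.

Repeated division with remainder:
  2t**4−18t**3+138t**2−478t+516 = (2)(t**4−2t**3+20t**2+146t−645) + (−14t**3+98t**2−770t+1806)
  t**4−2t**3+20t**2+146t−645 = (−(1/14)t−5/14)(−14t**3+98t**2−770t+1806) + (0)
Last nonzero remainder: −14t**3+98t**2−770t+1806. Dividing through by −14 gives the monic gcd t**3−7t**2+55t−129.

t**3−7t**2+55t−129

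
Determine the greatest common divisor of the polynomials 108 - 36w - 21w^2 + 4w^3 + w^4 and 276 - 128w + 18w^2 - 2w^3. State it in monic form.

-3 + w

By polynomial division,
  w^4 + 4w^3 - 21w^2 - 36w + 108 = (-(1/2)w - 13/2)(-2w^3 + 18w^2 - 128w + 276) + (32w^2 - 730w + 1902)
  -2w^3 + 18w^2 - 128w + 276 = (-(1/16)w - 221/256)(32w^2 - 730w + 1902) + (-(81833/128)w + 245499/128)
  32w^2 - 730w + 1902 = (-(4096/81833)w + 81152/81833)(-(81833/128)w + 245499/128) + (0)
Last nonzero remainder: -(81833/128)w + 245499/128. Dividing through by -81833/128 gives the monic gcd w - 3.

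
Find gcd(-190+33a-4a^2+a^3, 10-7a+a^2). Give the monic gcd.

-5+a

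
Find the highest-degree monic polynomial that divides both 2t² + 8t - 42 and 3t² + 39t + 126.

Euclidean algorithm in ℚ[t]:
  2t² + 8t - 42 = (2/3)(3t² + 39t + 126) + (-18t - 126)
  3t² + 39t + 126 = (-(1/6)t - 1)(-18t - 126) + (0)
Last nonzero remainder: -18t - 126. Dividing through by -18 gives the monic gcd t + 7.

t + 7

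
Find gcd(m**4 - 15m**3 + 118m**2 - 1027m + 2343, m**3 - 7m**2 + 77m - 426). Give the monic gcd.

m**2 - m + 71

Euclidean algorithm in ℚ[m]:
  m**4 - 15m**3 + 118m**2 - 1027m + 2343 = (m - 8)(m**3 - 7m**2 + 77m - 426) + (-15m**2 + 15m - 1065)
  m**3 - 7m**2 + 77m - 426 = (-(1/15)m + 2/5)(-15m**2 + 15m - 1065) + (0)
Last nonzero remainder: -15m**2 + 15m - 1065. Dividing through by -15 gives the monic gcd m**2 - m + 71.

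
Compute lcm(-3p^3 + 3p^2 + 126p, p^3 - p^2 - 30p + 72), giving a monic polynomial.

Apply the Euclidean algorithm:
  -3p^3 + 3p^2 + 126p = (-3)(p^3 - p^2 - 30p + 72) + (36p + 216)
  p^3 - p^2 - 30p + 72 = ((1/36)p^2 - (7/36)p + 1/3)(36p + 216) + (0)
Last nonzero remainder: 36p + 216. Dividing through by 36 gives the monic gcd p + 6.
Then lcm(f, g) = f·g / gcd(f, g); expanding and making the result monic gives the answer.

p^5 - 8p^4 - 23p^3 + 282p^2 - 504p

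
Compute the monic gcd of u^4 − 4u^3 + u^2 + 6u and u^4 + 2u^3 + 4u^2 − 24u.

Euclidean algorithm in ℚ[u]:
  u^4 − 4u^3 + u^2 + 6u = (u^4 + 2u^3 + 4u^2 − 24u) + (−6u^3 − 3u^2 + 30u)
  u^4 + 2u^3 + 4u^2 − 24u = (−(1/6)u − 1/4)(−6u^3 − 3u^2 + 30u) + ((33/4)u^2 − (33/2)u)
  −6u^3 − 3u^2 + 30u = (−(8/11)u − 20/11)((33/4)u^2 − (33/2)u) + (0)
Last nonzero remainder: (33/4)u^2 − (33/2)u. Dividing through by 33/4 gives the monic gcd u^2 − 2u.

u^2 − 2u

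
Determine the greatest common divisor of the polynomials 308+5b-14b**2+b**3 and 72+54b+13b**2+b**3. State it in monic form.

Euclidean algorithm in ℚ[b]:
  b**3-14b**2+5b+308 = (b**3+13b**2+54b+72) + (-27b**2-49b+236)
  b**3+13b**2+54b+72 = (-(1/27)b-302/729)(-27b**2-49b+236) + ((30940/729)b+123760/729)
  -27b**2-49b+236 = (-(19683/30940)b+43011/30940)((30940/729)b+123760/729) + (0)
Last nonzero remainder: (30940/729)b+123760/729. Dividing through by 30940/729 gives the monic gcd b+4.

4+b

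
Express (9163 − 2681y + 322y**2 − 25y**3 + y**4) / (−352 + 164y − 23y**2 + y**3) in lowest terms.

Euclidean algorithm in ℚ[y]:
  y**4 − 25y**3 + 322y**2 − 2681y + 9163 = (y − 2)(y**3 − 23y**2 + 164y − 352) + (112y**2 − 2001y + 8459)
  y**3 − 23y**2 + 164y − 352 = ((1/112)y − 575/12544)(112y**2 − 2001y + 8459) + (−(40767/12544)y + 448437/12544)
  112y**2 − 2001y + 8459 = (−(1404928/40767)y + 9646336/40767)(−(40767/12544)y + 448437/12544) + (0)
Last nonzero remainder: −(40767/12544)y + 448437/12544. Dividing through by −40767/12544 gives the monic gcd y − 11.
Cancel y − 11 from numerator and denominator to get the reduced form.

(−833 + 168y − 14y**2 + y**3)/(32 − 12y + y**2)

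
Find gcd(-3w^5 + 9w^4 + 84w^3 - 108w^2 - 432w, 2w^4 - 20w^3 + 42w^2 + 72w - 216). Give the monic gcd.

w^3 - 7w^2 + 36

By polynomial division,
  -3w^5 + 9w^4 + 84w^3 - 108w^2 - 432w = (-(3/2)w - 21/2)(2w^4 - 20w^3 + 42w^2 + 72w - 216) + (-63w^3 + 441w^2 - 2268)
  2w^4 - 20w^3 + 42w^2 + 72w - 216 = (-(2/63)w + 2/21)(-63w^3 + 441w^2 - 2268) + (0)
Last nonzero remainder: -63w^3 + 441w^2 - 2268. Dividing through by -63 gives the monic gcd w^3 - 7w^2 + 36.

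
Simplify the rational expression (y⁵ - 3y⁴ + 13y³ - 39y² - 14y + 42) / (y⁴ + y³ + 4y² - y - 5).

(y³ - 3y² + 14y - 42)/(y² + y + 5)

By polynomial division,
  y⁵ - 3y⁴ + 13y³ - 39y² - 14y + 42 = (y - 4)(y⁴ + y³ + 4y² - y - 5) + (13y³ - 22y² - 13y + 22)
  y⁴ + y³ + 4y² - y - 5 = ((1/13)y + 35/169)(13y³ - 22y² - 13y + 22) + ((1615/169)y² - 1615/169)
  13y³ - 22y² - 13y + 22 = ((2197/1615)y - 3718/1615)((1615/169)y² - 1615/169) + (0)
Last nonzero remainder: (1615/169)y² - 1615/169. Dividing through by 1615/169 gives the monic gcd y² - 1.
Cancel y² - 1 from numerator and denominator to get the reduced form.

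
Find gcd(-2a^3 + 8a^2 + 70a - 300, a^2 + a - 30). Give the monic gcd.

a^2 + a - 30

Repeated division with remainder:
  -2a^3 + 8a^2 + 70a - 300 = (-2a + 10)(a^2 + a - 30) + (0)
The last nonzero remainder a^2 + a - 30 is already monic.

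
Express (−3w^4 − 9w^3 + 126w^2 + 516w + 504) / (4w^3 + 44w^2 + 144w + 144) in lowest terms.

(−3w^2 + 15w + 42)/(4w + 12)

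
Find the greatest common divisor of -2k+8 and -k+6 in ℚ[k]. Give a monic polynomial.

1

Euclidean algorithm in ℚ[k]:
  -2k+8 = (2)(-k+6) + (-4)
  -k+6 = ((1/4)k-3/2)(-4) + (0)
The last nonzero remainder is the constant -4, so the polynomials are coprime and gcd = 1.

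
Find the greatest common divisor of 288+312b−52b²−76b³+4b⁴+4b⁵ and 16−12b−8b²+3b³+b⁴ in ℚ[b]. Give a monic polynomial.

8+6b+b²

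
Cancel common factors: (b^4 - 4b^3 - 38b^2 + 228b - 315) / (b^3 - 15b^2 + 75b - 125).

(b^3 + b^2 - 33b + 63)/(b^2 - 10b + 25)

Apply the Euclidean algorithm:
  b^4 - 4b^3 - 38b^2 + 228b - 315 = (b + 11)(b^3 - 15b^2 + 75b - 125) + (52b^2 - 472b + 1060)
  b^3 - 15b^2 + 75b - 125 = ((1/52)b - 77/676)(52b^2 - 472b + 1060) + ((144/169)b - 720/169)
  52b^2 - 472b + 1060 = ((2197/36)b - 8957/36)((144/169)b - 720/169) + (0)
Last nonzero remainder: (144/169)b - 720/169. Dividing through by 144/169 gives the monic gcd b - 5.
Cancel b - 5 from numerator and denominator to get the reduced form.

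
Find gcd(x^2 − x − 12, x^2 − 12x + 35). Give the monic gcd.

1

Repeated division with remainder:
  x^2 − x − 12 = (x^2 − 12x + 35) + (11x − 47)
  x^2 − 12x + 35 = ((1/11)x − 85/121)(11x − 47) + (240/121)
  11x − 47 = ((1331/240)x − 5687/240)(240/121) + (0)
The last nonzero remainder is the constant 240/121, so the polynomials are coprime and gcd = 1.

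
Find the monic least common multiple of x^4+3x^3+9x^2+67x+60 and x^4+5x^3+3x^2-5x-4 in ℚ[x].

x^6+3x^5+8x^4+64x^3+51x^2-67x-60

Euclidean algorithm in ℚ[x]:
  x^4+3x^3+9x^2+67x+60 = (x^4+5x^3+3x^2-5x-4) + (-2x^3+6x^2+72x+64)
  x^4+5x^3+3x^2-5x-4 = (-(1/2)x-4)(-2x^3+6x^2+72x+64) + (63x^2+315x+252)
  -2x^3+6x^2+72x+64 = (-(2/63)x+16/63)(63x^2+315x+252) + (0)
Last nonzero remainder: 63x^2+315x+252. Dividing through by 63 gives the monic gcd x^2+5x+4.
Then lcm(f, g) = f·g / gcd(f, g); expanding and making the result monic gives the answer.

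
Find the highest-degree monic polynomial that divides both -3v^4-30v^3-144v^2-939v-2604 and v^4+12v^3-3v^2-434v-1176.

Repeated division with remainder:
  -3v^4-30v^3-144v^2-939v-2604 = (-3)(v^4+12v^3-3v^2-434v-1176) + (6v^3-153v^2-2241v-6132)
  v^4+12v^3-3v^2-434v-1176 = ((1/6)v+25/4)(6v^3-153v^2-2241v-6132) + ((5307/4)v^2+(58377/4)v+37149)
  6v^3-153v^2-2241v-6132 = ((8/1769)v-292/1769)((5307/4)v^2+(58377/4)v+37149) + (0)
Last nonzero remainder: (5307/4)v^2+(58377/4)v+37149. Dividing through by 5307/4 gives the monic gcd v^2+11v+28.

v^2+11v+28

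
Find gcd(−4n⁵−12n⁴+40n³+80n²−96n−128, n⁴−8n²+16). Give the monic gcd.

Euclidean algorithm in ℚ[n]:
  −4n⁵−12n⁴+40n³+80n²−96n−128 = (−4n−12)(n⁴−8n²+16) + (8n³−16n²−32n+64)
  n⁴−8n²+16 = ((1/8)n+1/4)(8n³−16n²−32n+64) + (0)
Last nonzero remainder: 8n³−16n²−32n+64. Dividing through by 8 gives the monic gcd n³−2n²−4n+8.

n³−2n²−4n+8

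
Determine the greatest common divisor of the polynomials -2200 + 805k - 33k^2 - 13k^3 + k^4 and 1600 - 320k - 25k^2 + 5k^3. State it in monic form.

Euclidean algorithm in ℚ[k]:
  k^4 - 13k^3 - 33k^2 + 805k - 2200 = ((1/5)k - 8/5)(5k^3 - 25k^2 - 320k + 1600) + (-9k^2 - 27k + 360)
  5k^3 - 25k^2 - 320k + 1600 = (-(5/9)k + 40/9)(-9k^2 - 27k + 360) + (0)
Last nonzero remainder: -9k^2 - 27k + 360. Dividing through by -9 gives the monic gcd k^2 + 3k - 40.

-40 + 3k + k^2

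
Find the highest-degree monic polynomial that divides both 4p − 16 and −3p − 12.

Apply the Euclidean algorithm:
  4p − 16 = (−4/3)(−3p − 12) + (−32)
  −3p − 12 = ((3/32)p + 3/8)(−32) + (0)
The last nonzero remainder is the constant −32, so the polynomials are coprime and gcd = 1.

1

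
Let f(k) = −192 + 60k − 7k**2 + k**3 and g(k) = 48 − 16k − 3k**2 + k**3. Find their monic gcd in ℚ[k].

−4 + k

Repeated division with remainder:
  k**3 − 7k**2 + 60k − 192 = (k**3 − 3k**2 − 16k + 48) + (−4k**2 + 76k − 240)
  k**3 − 3k**2 − 16k + 48 = (−(1/4)k − 4)(−4k**2 + 76k − 240) + (228k − 912)
  −4k**2 + 76k − 240 = (−(1/57)k + 5/19)(228k − 912) + (0)
Last nonzero remainder: 228k − 912. Dividing through by 228 gives the monic gcd k − 4.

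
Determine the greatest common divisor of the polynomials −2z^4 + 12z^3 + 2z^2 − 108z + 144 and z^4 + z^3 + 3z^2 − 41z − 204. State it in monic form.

Apply the Euclidean algorithm:
  −2z^4 + 12z^3 + 2z^2 − 108z + 144 = (−2)(z^4 + z^3 + 3z^2 − 41z − 204) + (14z^3 + 8z^2 − 190z − 264)
  z^4 + z^3 + 3z^2 − 41z − 204 = ((1/14)z + 3/98)(14z^3 + 8z^2 − 190z − 264) + ((800/49)z^2 − (800/49)z − 9600/49)
  14z^3 + 8z^2 − 190z − 264 = ((343/400)z + 539/400)((800/49)z^2 − (800/49)z − 9600/49) + (0)
Last nonzero remainder: (800/49)z^2 − (800/49)z − 9600/49. Dividing through by 800/49 gives the monic gcd z^2 − z − 12.

z^2 − z − 12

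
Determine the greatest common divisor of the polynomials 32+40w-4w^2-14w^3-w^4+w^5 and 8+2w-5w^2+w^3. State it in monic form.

Repeated division with remainder:
  w^5-w^4-14w^3-4w^2+40w+32 = (w^2+4w+4)(w^3-5w^2+2w+8) + (0)
The last nonzero remainder w^3-5w^2+2w+8 is already monic.

8+2w-5w^2+w^3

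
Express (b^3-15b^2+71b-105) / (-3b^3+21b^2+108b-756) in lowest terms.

(-b^2+8b-15)/(3b^2-108)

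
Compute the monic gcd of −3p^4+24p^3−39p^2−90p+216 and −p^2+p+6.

p^2−p−6

Repeated division with remainder:
  −3p^4+24p^3−39p^2−90p+216 = (3p^2−21p+36)(−p^2+p+6) + (0)
Last nonzero remainder: −p^2+p+6. Dividing through by −1 gives the monic gcd p^2−p−6.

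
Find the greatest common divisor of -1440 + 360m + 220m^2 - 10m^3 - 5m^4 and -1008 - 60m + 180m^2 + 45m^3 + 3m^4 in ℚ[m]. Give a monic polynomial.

Apply the Euclidean algorithm:
  -5m^4 - 10m^3 + 220m^2 + 360m - 1440 = (-5/3)(3m^4 + 45m^3 + 180m^2 - 60m - 1008) + (65m^3 + 520m^2 + 260m - 3120)
  3m^4 + 45m^3 + 180m^2 - 60m - 1008 = ((3/65)m + 21/65)(65m^3 + 520m^2 + 260m - 3120) + (0)
Last nonzero remainder: 65m^3 + 520m^2 + 260m - 3120. Dividing through by 65 gives the monic gcd m^3 + 8m^2 + 4m - 48.

-48 + 4m + 8m^2 + m^3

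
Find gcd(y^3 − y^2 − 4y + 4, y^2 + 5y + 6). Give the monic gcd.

y + 2

By polynomial division,
  y^3 − y^2 − 4y + 4 = (y − 6)(y^2 + 5y + 6) + (20y + 40)
  y^2 + 5y + 6 = ((1/20)y + 3/20)(20y + 40) + (0)
Last nonzero remainder: 20y + 40. Dividing through by 20 gives the monic gcd y + 2.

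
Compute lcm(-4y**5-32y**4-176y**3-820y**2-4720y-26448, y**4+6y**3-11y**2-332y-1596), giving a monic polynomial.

y**6+y**5-12y**4-103y**3-255y**2-1648y-46284

Euclidean algorithm in ℚ[y]:
  -4y**5-32y**4-176y**3-820y**2-4720y-26448 = (-4y-8)(y**4+6y**3-11y**2-332y-1596) + (-172y**3-2236y**2-13760y-39216)
  y**4+6y**3-11y**2-332y-1596 = (-(1/172)y+7/172)(-172y**3-2236y**2-13760y-39216) + (0)
Last nonzero remainder: -172y**3-2236y**2-13760y-39216. Dividing through by -172 gives the monic gcd y**3+13y**2+80y+228.
Then lcm(f, g) = f·g / gcd(f, g); expanding and making the result monic gives the answer.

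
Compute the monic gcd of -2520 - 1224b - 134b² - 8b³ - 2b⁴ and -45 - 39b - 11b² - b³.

15 + 8b + b²

Repeated division with remainder:
  -2b⁴ - 8b³ - 134b² - 1224b - 2520 = (2b - 14)(-b³ - 11b² - 39b - 45) + (-210b² - 1680b - 3150)
  -b³ - 11b² - 39b - 45 = ((1/210)b + 1/70)(-210b² - 1680b - 3150) + (0)
Last nonzero remainder: -210b² - 1680b - 3150. Dividing through by -210 gives the monic gcd b² + 8b + 15.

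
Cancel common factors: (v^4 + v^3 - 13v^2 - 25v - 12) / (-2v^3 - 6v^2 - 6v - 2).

(-v^2 + v + 12)/(2v + 2)

Apply the Euclidean algorithm:
  v^4 + v^3 - 13v^2 - 25v - 12 = (-(1/2)v + 1)(-2v^3 - 6v^2 - 6v - 2) + (-10v^2 - 20v - 10)
  -2v^3 - 6v^2 - 6v - 2 = ((1/5)v + 1/5)(-10v^2 - 20v - 10) + (0)
Last nonzero remainder: -10v^2 - 20v - 10. Dividing through by -10 gives the monic gcd v^2 + 2v + 1.
Cancel v^2 + 2v + 1 from numerator and denominator to get the reduced form.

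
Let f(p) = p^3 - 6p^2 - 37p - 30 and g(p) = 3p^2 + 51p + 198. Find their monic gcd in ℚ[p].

Apply the Euclidean algorithm:
  p^3 - 6p^2 - 37p - 30 = ((1/3)p - 23/3)(3p^2 + 51p + 198) + (288p + 1488)
  3p^2 + 51p + 198 = ((1/96)p + 71/576)(288p + 1488) + (175/12)
  288p + 1488 = ((3456/175)p + 17856/175)(175/12) + (0)
The last nonzero remainder is the constant 175/12, so the polynomials are coprime and gcd = 1.

1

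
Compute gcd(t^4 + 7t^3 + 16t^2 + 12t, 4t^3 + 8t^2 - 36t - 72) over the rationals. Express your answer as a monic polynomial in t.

t^2 + 5t + 6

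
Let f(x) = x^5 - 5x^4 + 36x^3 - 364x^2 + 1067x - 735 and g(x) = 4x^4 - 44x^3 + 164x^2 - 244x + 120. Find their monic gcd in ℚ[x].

Euclidean algorithm in ℚ[x]:
  x^5 - 5x^4 + 36x^3 - 364x^2 + 1067x - 735 = ((1/4)x + 3/2)(4x^4 - 44x^3 + 164x^2 - 244x + 120) + (61x^3 - 549x^2 + 1403x - 915)
  4x^4 - 44x^3 + 164x^2 - 244x + 120 = ((4/61)x - 8/61)(61x^3 - 549x^2 + 1403x - 915) + (0)
Last nonzero remainder: 61x^3 - 549x^2 + 1403x - 915. Dividing through by 61 gives the monic gcd x^3 - 9x^2 + 23x - 15.

x^3 - 9x^2 + 23x - 15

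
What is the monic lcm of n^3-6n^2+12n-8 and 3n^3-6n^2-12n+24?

Repeated division with remainder:
  n^3-6n^2+12n-8 = (1/3)(3n^3-6n^2-12n+24) + (-4n^2+16n-16)
  3n^3-6n^2-12n+24 = (-(3/4)n-3/2)(-4n^2+16n-16) + (0)
Last nonzero remainder: -4n^2+16n-16. Dividing through by -4 gives the monic gcd n^2-4n+4.
Then lcm(f, g) = f·g / gcd(f, g); expanding and making the result monic gives the answer.

n^4-4n^3+16n-16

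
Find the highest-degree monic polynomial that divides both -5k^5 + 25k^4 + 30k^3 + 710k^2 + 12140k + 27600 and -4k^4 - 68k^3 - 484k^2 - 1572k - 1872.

By polynomial division,
  -5k^5 + 25k^4 + 30k^3 + 710k^2 + 12140k + 27600 = ((5/4)k - 55/2)(-4k^4 - 68k^3 - 484k^2 - 1572k - 1872) + (-1235k^3 - 10635k^2 - 28750k - 23880)
  -4k^4 - 68k^3 - 484k^2 - 1572k - 1872 = ((4/1235)k + 8288/305045)(-1235k^3 - 10635k^2 - 28750k - 23880) + (-(6218780/61009)k^2 - (43531460/61009)k - 74625360/61009)
  -1235k^3 - 10635k^2 - 28750k - 23880 = ((15069223/1243756)k + 12140791/621878)(-(6218780/61009)k^2 - (43531460/61009)k - 74625360/61009) + (0)
Last nonzero remainder: -(6218780/61009)k^2 - (43531460/61009)k - 74625360/61009. Dividing through by -6218780/61009 gives the monic gcd k^2 + 7k + 12.

k^2 + 7k + 12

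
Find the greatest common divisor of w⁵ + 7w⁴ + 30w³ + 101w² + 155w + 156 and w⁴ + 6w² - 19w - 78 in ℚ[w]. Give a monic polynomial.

w² + w + 13

Repeated division with remainder:
  w⁵ + 7w⁴ + 30w³ + 101w² + 155w + 156 = (w + 7)(w⁴ + 6w² - 19w - 78) + (24w³ + 78w² + 366w + 702)
  w⁴ + 6w² - 19w - 78 = ((1/24)w - 13/96)(24w³ + 78w² + 366w + 702) + ((21/16)w² + (21/16)w + 273/16)
  24w³ + 78w² + 366w + 702 = ((128/7)w + 288/7)((21/16)w² + (21/16)w + 273/16) + (0)
Last nonzero remainder: (21/16)w² + (21/16)w + 273/16. Dividing through by 21/16 gives the monic gcd w² + w + 13.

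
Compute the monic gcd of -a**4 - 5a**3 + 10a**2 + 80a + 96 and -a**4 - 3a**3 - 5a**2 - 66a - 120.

By polynomial division,
  -a**4 - 5a**3 + 10a**2 + 80a + 96 = (-a**4 - 3a**3 - 5a**2 - 66a - 120) + (-2a**3 + 15a**2 + 146a + 216)
  -a**4 - 3a**3 - 5a**2 - 66a - 120 = ((1/2)a + 21/4)(-2a**3 + 15a**2 + 146a + 216) + (-(627/4)a**2 - (1881/2)a - 1254)
  -2a**3 + 15a**2 + 146a + 216 = ((8/627)a - 36/209)(-(627/4)a**2 - (1881/2)a - 1254) + (0)
Last nonzero remainder: -(627/4)a**2 - (1881/2)a - 1254. Dividing through by -627/4 gives the monic gcd a**2 + 6a + 8.

a**2 + 6a + 8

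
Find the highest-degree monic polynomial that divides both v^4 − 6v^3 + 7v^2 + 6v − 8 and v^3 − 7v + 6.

By polynomial division,
  v^4 − 6v^3 + 7v^2 + 6v − 8 = (v − 6)(v^3 − 7v + 6) + (14v^2 − 42v + 28)
  v^3 − 7v + 6 = ((1/14)v + 3/14)(14v^2 − 42v + 28) + (0)
Last nonzero remainder: 14v^2 − 42v + 28. Dividing through by 14 gives the monic gcd v^2 − 3v + 2.

v^2 − 3v + 2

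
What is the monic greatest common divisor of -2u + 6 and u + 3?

Repeated division with remainder:
  -2u + 6 = (-2)(u + 3) + (12)
  u + 3 = ((1/12)u + 1/4)(12) + (0)
The last nonzero remainder is the constant 12, so the polynomials are coprime and gcd = 1.

1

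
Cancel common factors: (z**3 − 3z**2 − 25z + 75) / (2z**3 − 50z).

(z − 3)/(2z)

Repeated division with remainder:
  z**3 − 3z**2 − 25z + 75 = (1/2)(2z**3 − 50z) + (−3z**2 + 75)
  2z**3 − 50z = (−(2/3)z)(−3z**2 + 75) + (0)
Last nonzero remainder: −3z**2 + 75. Dividing through by −3 gives the monic gcd z**2 − 25.
Cancel z**2 − 25 from numerator and denominator to get the reduced form.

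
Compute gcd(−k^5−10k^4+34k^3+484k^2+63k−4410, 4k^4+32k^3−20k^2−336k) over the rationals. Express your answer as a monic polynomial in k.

k^2+4k−21

Apply the Euclidean algorithm:
  −k^5−10k^4+34k^3+484k^2+63k−4410 = (−(1/4)k−1/2)(4k^4+32k^3−20k^2−336k) + (45k^3+390k^2−105k−4410)
  4k^4+32k^3−20k^2−336k = ((4/45)k−8/135)(45k^3+390k^2−105k−4410) + ((112/9)k^2+(448/9)k−784/3)
  45k^3+390k^2−105k−4410 = ((405/112)k+135/8)((112/9)k^2+(448/9)k−784/3) + (0)
Last nonzero remainder: (112/9)k^2+(448/9)k−784/3. Dividing through by 112/9 gives the monic gcd k^2+4k−21.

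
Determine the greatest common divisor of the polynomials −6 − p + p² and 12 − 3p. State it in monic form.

1

By polynomial division,
  p² − p − 6 = (−(1/3)p − 1)(−3p + 12) + (6)
  −3p + 12 = (−(1/2)p + 2)(6) + (0)
The last nonzero remainder is the constant 6, so the polynomials are coprime and gcd = 1.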